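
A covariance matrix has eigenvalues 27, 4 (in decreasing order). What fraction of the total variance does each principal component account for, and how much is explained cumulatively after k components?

Step 1 — total variance = trace(Sigma) = Σ λ_i = 27 + 4 = 31.

Step 2 — fraction explained by component i = λ_i / Σ λ:
  PC1: 27/31 = 0.871
  PC2: 4/31 = 0.129

Step 3 — cumulative fraction after k components = (λ_1 + ... + λ_k) / Σ λ:
  k = 1: 27/31 = 0.871
  k = 2: (27 + 4)/31 = 31/31 = 1

Summary (fraction, with percent):

explained: PC1 0.871 (87.1%), PC2 0.129 (12.9%);  cumulative: 0.871, 1


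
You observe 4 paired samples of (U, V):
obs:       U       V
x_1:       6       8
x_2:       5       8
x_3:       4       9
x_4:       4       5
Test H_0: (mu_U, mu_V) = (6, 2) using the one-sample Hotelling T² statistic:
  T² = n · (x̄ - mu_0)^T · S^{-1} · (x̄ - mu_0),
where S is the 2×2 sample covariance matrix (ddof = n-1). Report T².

Step 1 — sample mean vector:
  mean(U) = (6 + 5 + 4 + 4) / 4 = 19/4 = 4.75
  mean(V) = (8 + 8 + 9 + 5) / 4 = 30/4 = 7.5
  x̄ = (4.75, 7.5),  deviation x̄ - mu_0 = (4.75, 7.5) - (6, 2) = (-1.25, 5.5).

Step 2 — sample covariance matrix, S[i,j] = (1/(n-1)) · Σ_k (x_{k,i} - mean_i) · (x_{k,j} - mean_j), divisor n-1 = 3:
  S[U,U] = ((1.25)·(1.25) + (0.25)·(0.25) + (-0.75)·(-0.75) + (-0.75)·(-0.75)) / 3 = 2.75/3 = 0.9167
  S[U,V] = ((1.25)·(0.5) + (0.25)·(0.5) + (-0.75)·(1.5) + (-0.75)·(-2.5)) / 3 = 1.5/3 = 0.5
  S[V,V] = ((0.5)·(0.5) + (0.5)·(0.5) + (1.5)·(1.5) + (-2.5)·(-2.5)) / 3 = 9/3 = 3
  S = [[0.9167, 0.5],
 [0.5, 3]].

Step 3 — invert S. det(S) = 0.9167·3 - (0.5)² = 2.5.
  S^{-1} = (1/det) · [[d, -b], [-b, a]] = [[1.2, -0.2],
 [-0.2, 0.3667]].

Step 4 — quadratic form (x̄ - mu_0)^T · S^{-1} · (x̄ - mu_0):
  S^{-1} · (x̄ - mu_0) = (-2.6, 2.2667),
  (x̄ - mu_0)^T · [...] = (-1.25)·(-2.6) + (5.5)·(2.2667) = 15.7167.

Step 5 — scale by n: T² = 4 · 15.7167 = 62.8667.

T² ≈ 62.8667


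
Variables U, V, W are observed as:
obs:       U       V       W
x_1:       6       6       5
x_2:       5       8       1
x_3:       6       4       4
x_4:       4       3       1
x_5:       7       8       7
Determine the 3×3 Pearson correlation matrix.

Step 1 — column means:
  mean(U) = (6 + 5 + 6 + 4 + 7) / 5 = 28/5 = 5.6
  mean(V) = (6 + 8 + 4 + 3 + 8) / 5 = 29/5 = 5.8
  mean(W) = (5 + 1 + 4 + 1 + 7) / 5 = 18/5 = 3.6

Step 2 — sample variances and covariances s[i,j] = (1/(n-1)) · Σ_k (x_{k,i} - mean_i) · (x_{k,j} - mean_j), with n-1 = 4:
  s[U,U] = ((0.4)·(0.4) + (-0.6)·(-0.6) + (0.4)·(0.4) + (-1.6)·(-1.6) + (1.4)·(1.4)) / 4 = 5.2/4 = 1.3
  s[U,V] = ((0.4)·(0.2) + (-0.6)·(2.2) + (0.4)·(-1.8) + (-1.6)·(-2.8) + (1.4)·(2.2)) / 4 = 5.6/4 = 1.4
  s[U,W] = ((0.4)·(1.4) + (-0.6)·(-2.6) + (0.4)·(0.4) + (-1.6)·(-2.6) + (1.4)·(3.4)) / 4 = 11.2/4 = 2.8
  s[V,V] = ((0.2)·(0.2) + (2.2)·(2.2) + (-1.8)·(-1.8) + (-2.8)·(-2.8) + (2.2)·(2.2)) / 4 = 20.8/4 = 5.2
  s[V,W] = ((0.2)·(1.4) + (2.2)·(-2.6) + (-1.8)·(0.4) + (-2.8)·(-2.6) + (2.2)·(3.4)) / 4 = 8.6/4 = 2.15
  s[W,W] = ((1.4)·(1.4) + (-2.6)·(-2.6) + (0.4)·(0.4) + (-2.6)·(-2.6) + (3.4)·(3.4)) / 4 = 27.2/4 = 6.8
  Sample standard deviations s_i = √(s[i,i]):
  s(U) = √(1.3) = 1.1402
  s(V) = √(5.2) = 2.2804
  s(W) = √(6.8) = 2.6077

Step 3 — r_{ij} = s_{ij} / (s_i · s_j):
  r[U,U] = 1 (diagonal).
  r[U,V] = 1.4 / (1.1402 · 2.2804) = 1.4 / 2.6 = 0.5385
  r[U,W] = 2.8 / (1.1402 · 2.6077) = 2.8 / 2.9732 = 0.9417
  r[V,V] = 1 (diagonal).
  r[V,W] = 2.15 / (2.2804 · 2.6077) = 2.15 / 5.9464 = 0.3616
  r[W,W] = 1 (diagonal).

R is symmetric with unit diagonal. Assembling:

R = [[1, 0.5385, 0.9417],
 [0.5385, 1, 0.3616],
 [0.9417, 0.3616, 1]]


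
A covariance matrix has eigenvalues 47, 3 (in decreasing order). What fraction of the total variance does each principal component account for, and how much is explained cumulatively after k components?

Step 1 — total variance = trace(Sigma) = Σ λ_i = 47 + 3 = 50.

Step 2 — fraction explained by component i = λ_i / Σ λ:
  PC1: 47/50 = 0.94
  PC2: 3/50 = 0.06

Step 3 — cumulative fraction after k components = (λ_1 + ... + λ_k) / Σ λ:
  k = 1: 47/50 = 0.94
  k = 2: (47 + 3)/50 = 50/50 = 1

Summary (fraction, with percent):

explained: PC1 0.94 (94%), PC2 0.06 (6%);  cumulative: 0.94, 1


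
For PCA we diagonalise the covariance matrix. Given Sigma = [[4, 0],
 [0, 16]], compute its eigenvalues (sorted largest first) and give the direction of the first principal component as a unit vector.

Step 1 — characteristic polynomial of 2×2 Sigma:
  det(Sigma - λI) = λ² - trace · λ + det = 0.
  trace = 4 + 16 = 20, det = 4·16 - (0)² = 64.
Step 2 — discriminant:
  Δ = trace² - 4·det = 400 - 256 = 144.
Step 3 — eigenvalues:
  λ = (trace ± √Δ)/2 = (20 ± 12)/2,
  λ_1 = 16,  λ_2 = 4.

Step 4 — unit eigenvector for λ_1: Sigma is diagonal, so its eigenvectors are the coordinate axes. λ_1 = 16 is the diagonal entry on the second coordinate axis, hence
  v_1 = (0, 1) (||v_1|| = 1).

λ_1 = 16,  λ_2 = 4;  v_1 ≈ (0, 1)


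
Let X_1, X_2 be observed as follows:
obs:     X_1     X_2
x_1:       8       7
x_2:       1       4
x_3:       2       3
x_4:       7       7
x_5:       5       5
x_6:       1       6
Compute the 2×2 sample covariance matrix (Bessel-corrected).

Step 1 — column means:
  mean(X_1) = (8 + 1 + 2 + 7 + 5 + 1) / 6 = 24/6 = 4
  mean(X_2) = (7 + 4 + 3 + 7 + 5 + 6) / 6 = 32/6 = 5.3333

Step 2 — sample covariance S[i,j] = (1/(n-1)) · Σ_k (x_{k,i} - mean_i) · (x_{k,j} - mean_j), with n-1 = 5.
  S[X_1,X_1] = ((4)·(4) + (-3)·(-3) + (-2)·(-2) + (3)·(3) + (1)·(1) + (-3)·(-3)) / 5 = 48/5 = 9.6
  S[X_1,X_2] = ((4)·(1.6667) + (-3)·(-1.3333) + (-2)·(-2.3333) + (3)·(1.6667) + (1)·(-0.3333) + (-3)·(0.6667)) / 5 = 18/5 = 3.6
  S[X_2,X_2] = ((1.6667)·(1.6667) + (-1.3333)·(-1.3333) + (-2.3333)·(-2.3333) + (1.6667)·(1.6667) + (-0.3333)·(-0.3333) + (0.6667)·(0.6667)) / 5 = 13.3333/5 = 2.6667

S is symmetric (S[j,i] = S[i,j]). Assembling:

S = [[9.6, 3.6],
 [3.6, 2.6667]]


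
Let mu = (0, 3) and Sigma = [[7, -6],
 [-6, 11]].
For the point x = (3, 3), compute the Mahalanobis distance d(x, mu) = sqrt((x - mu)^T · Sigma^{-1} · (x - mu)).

Step 1 — centre the observation: (x - mu) = (3, 0).

Step 2 — invert Sigma. det(Sigma) = 7·11 - (-6)² = 41.
  Sigma^{-1} = (1/det) · [[d, -b], [-b, a]] = [[0.2683, 0.1463],
 [0.1463, 0.1707]].

Step 3 — form the quadratic (x - mu)^T · Sigma^{-1} · (x - mu):
  Sigma^{-1} · (x - mu) = (0.8049, 0.439).
  (x - mu)^T · [Sigma^{-1} · (x - mu)] = (3)·(0.8049) + (0)·(0.439) = 2.4146.

Step 4 — take square root: d = √(2.4146) ≈ 1.5539.

d(x, mu) = √(2.4146) ≈ 1.5539


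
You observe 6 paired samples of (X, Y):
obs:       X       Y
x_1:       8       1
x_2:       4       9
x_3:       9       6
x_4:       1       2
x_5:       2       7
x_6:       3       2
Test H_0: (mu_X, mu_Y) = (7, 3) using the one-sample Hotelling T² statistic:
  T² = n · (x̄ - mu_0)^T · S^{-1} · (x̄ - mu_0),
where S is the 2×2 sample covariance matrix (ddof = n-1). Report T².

Step 1 — sample mean vector:
  mean(X) = (8 + 4 + 9 + 1 + 2 + 3) / 6 = 27/6 = 4.5
  mean(Y) = (1 + 9 + 6 + 2 + 7 + 2) / 6 = 27/6 = 4.5
  x̄ = (4.5, 4.5),  deviation x̄ - mu_0 = (4.5, 4.5) - (7, 3) = (-2.5, 1.5).

Step 2 — sample covariance matrix, S[i,j] = (1/(n-1)) · Σ_k (x_{k,i} - mean_i) · (x_{k,j} - mean_j), divisor n-1 = 5:
  S[X,X] = ((3.5)·(3.5) + (-0.5)·(-0.5) + (4.5)·(4.5) + (-3.5)·(-3.5) + (-2.5)·(-2.5) + (-1.5)·(-1.5)) / 5 = 53.5/5 = 10.7
  S[X,Y] = ((3.5)·(-3.5) + (-0.5)·(4.5) + (4.5)·(1.5) + (-3.5)·(-2.5) + (-2.5)·(2.5) + (-1.5)·(-2.5)) / 5 = -1.5/5 = -0.3
  S[Y,Y] = ((-3.5)·(-3.5) + (4.5)·(4.5) + (1.5)·(1.5) + (-2.5)·(-2.5) + (2.5)·(2.5) + (-2.5)·(-2.5)) / 5 = 53.5/5 = 10.7
  S = [[10.7, -0.3],
 [-0.3, 10.7]].

Step 3 — invert S. det(S) = 10.7·10.7 - (-0.3)² = 114.4.
  S^{-1} = (1/det) · [[d, -b], [-b, a]] = [[0.0935, 0.0026],
 [0.0026, 0.0935]].

Step 4 — quadratic form (x̄ - mu_0)^T · S^{-1} · (x̄ - mu_0):
  S^{-1} · (x̄ - mu_0) = (-0.2299, 0.1337),
  (x̄ - mu_0)^T · [...] = (-2.5)·(-0.2299) + (1.5)·(0.1337) = 0.7753.

Step 5 — scale by n: T² = 6 · 0.7753 = 4.6521.

T² ≈ 4.6521


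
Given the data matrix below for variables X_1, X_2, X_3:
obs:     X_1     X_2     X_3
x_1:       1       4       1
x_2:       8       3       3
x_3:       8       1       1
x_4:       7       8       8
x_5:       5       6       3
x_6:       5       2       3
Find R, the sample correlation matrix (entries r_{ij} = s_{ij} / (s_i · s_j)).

Step 1 — column means:
  mean(X_1) = (1 + 8 + 8 + 7 + 5 + 5) / 6 = 34/6 = 5.6667
  mean(X_2) = (4 + 3 + 1 + 8 + 6 + 2) / 6 = 24/6 = 4
  mean(X_3) = (1 + 3 + 1 + 8 + 3 + 3) / 6 = 19/6 = 3.1667

Step 2 — sample variances and covariances s[i,j] = (1/(n-1)) · Σ_k (x_{k,i} - mean_i) · (x_{k,j} - mean_j), with n-1 = 5:
  s[X_1,X_1] = ((-4.6667)·(-4.6667) + (2.3333)·(2.3333) + (2.3333)·(2.3333) + (1.3333)·(1.3333) + (-0.6667)·(-0.6667) + (-0.6667)·(-0.6667)) / 5 = 35.3333/5 = 7.0667
  s[X_1,X_2] = ((-4.6667)·(0) + (2.3333)·(-1) + (2.3333)·(-3) + (1.3333)·(4) + (-0.6667)·(2) + (-0.6667)·(-2)) / 5 = -4/5 = -0.8
  s[X_1,X_3] = ((-4.6667)·(-2.1667) + (2.3333)·(-0.1667) + (2.3333)·(-2.1667) + (1.3333)·(4.8333) + (-0.6667)·(-0.1667) + (-0.6667)·(-0.1667)) / 5 = 11.3333/5 = 2.2667
  s[X_2,X_2] = ((0)·(0) + (-1)·(-1) + (-3)·(-3) + (4)·(4) + (2)·(2) + (-2)·(-2)) / 5 = 34/5 = 6.8
  s[X_2,X_3] = ((0)·(-2.1667) + (-1)·(-0.1667) + (-3)·(-2.1667) + (4)·(4.8333) + (2)·(-0.1667) + (-2)·(-0.1667)) / 5 = 26/5 = 5.2
  s[X_3,X_3] = ((-2.1667)·(-2.1667) + (-0.1667)·(-0.1667) + (-2.1667)·(-2.1667) + (4.8333)·(4.8333) + (-0.1667)·(-0.1667) + (-0.1667)·(-0.1667)) / 5 = 32.8333/5 = 6.5667
  Sample standard deviations s_i = √(s[i,i]):
  s(X_1) = √(7.0667) = 2.6583
  s(X_2) = √(6.8) = 2.6077
  s(X_3) = √(6.5667) = 2.5626

Step 3 — r_{ij} = s_{ij} / (s_i · s_j):
  r[X_1,X_1] = 1 (diagonal).
  r[X_1,X_2] = -0.8 / (2.6583 · 2.6077) = -0.8 / 6.9321 = -0.1154
  r[X_1,X_3] = 2.2667 / (2.6583 · 2.5626) = 2.2667 / 6.8121 = 0.3327
  r[X_2,X_2] = 1 (diagonal).
  r[X_2,X_3] = 5.2 / (2.6077 · 2.5626) = 5.2 / 6.6823 = 0.7782
  r[X_3,X_3] = 1 (diagonal).

R is symmetric with unit diagonal. Assembling:

R = [[1, -0.1154, 0.3327],
 [-0.1154, 1, 0.7782],
 [0.3327, 0.7782, 1]]


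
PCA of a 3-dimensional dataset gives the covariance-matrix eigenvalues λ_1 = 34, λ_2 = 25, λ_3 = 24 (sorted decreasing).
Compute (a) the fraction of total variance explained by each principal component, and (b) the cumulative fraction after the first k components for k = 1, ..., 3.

Step 1 — total variance = trace(Sigma) = Σ λ_i = 34 + 25 + 24 = 83.

Step 2 — fraction explained by component i = λ_i / Σ λ:
  PC1: 34/83 = 0.4096
  PC2: 25/83 = 0.3012
  PC3: 24/83 = 0.2892

Step 3 — cumulative fraction after k components = (λ_1 + ... + λ_k) / Σ λ:
  k = 1: 34/83 = 0.4096
  k = 2: (34 + 25)/83 = 59/83 = 0.7108
  k = 3: (34 + 25 + 24)/83 = 83/83 = 1

Summary (fraction, with percent):

explained: PC1 0.4096 (40.96%), PC2 0.3012 (30.12%), PC3 0.2892 (28.92%);  cumulative: 0.4096, 0.7108, 1


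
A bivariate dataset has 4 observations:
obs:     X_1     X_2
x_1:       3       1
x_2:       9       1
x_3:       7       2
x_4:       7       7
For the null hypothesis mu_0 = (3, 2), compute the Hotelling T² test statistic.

Step 1 — sample mean vector:
  mean(X_1) = (3 + 9 + 7 + 7) / 4 = 26/4 = 6.5
  mean(X_2) = (1 + 1 + 2 + 7) / 4 = 11/4 = 2.75
  x̄ = (6.5, 2.75),  deviation x̄ - mu_0 = (6.5, 2.75) - (3, 2) = (3.5, 0.75).

Step 2 — sample covariance matrix, S[i,j] = (1/(n-1)) · Σ_k (x_{k,i} - mean_i) · (x_{k,j} - mean_j), divisor n-1 = 3:
  S[X_1,X_1] = ((-3.5)·(-3.5) + (2.5)·(2.5) + (0.5)·(0.5) + (0.5)·(0.5)) / 3 = 19/3 = 6.3333
  S[X_1,X_2] = ((-3.5)·(-1.75) + (2.5)·(-1.75) + (0.5)·(-0.75) + (0.5)·(4.25)) / 3 = 3.5/3 = 1.1667
  S[X_2,X_2] = ((-1.75)·(-1.75) + (-1.75)·(-1.75) + (-0.75)·(-0.75) + (4.25)·(4.25)) / 3 = 24.75/3 = 8.25
  S = [[6.3333, 1.1667],
 [1.1667, 8.25]].

Step 3 — invert S. det(S) = 6.3333·8.25 - (1.1667)² = 50.8889.
  S^{-1} = (1/det) · [[d, -b], [-b, a]] = [[0.1621, -0.0229],
 [-0.0229, 0.1245]].

Step 4 — quadratic form (x̄ - mu_0)^T · S^{-1} · (x̄ - mu_0):
  S^{-1} · (x̄ - mu_0) = (0.5502, 0.0131),
  (x̄ - mu_0)^T · [...] = (3.5)·(0.5502) + (0.75)·(0.0131) = 1.9356.

Step 5 — scale by n: T² = 4 · 1.9356 = 7.7424.

T² ≈ 7.7424


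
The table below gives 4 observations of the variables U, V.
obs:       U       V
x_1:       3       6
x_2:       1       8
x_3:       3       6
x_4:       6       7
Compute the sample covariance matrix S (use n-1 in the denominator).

Step 1 — column means:
  mean(U) = (3 + 1 + 3 + 6) / 4 = 13/4 = 3.25
  mean(V) = (6 + 8 + 6 + 7) / 4 = 27/4 = 6.75

Step 2 — sample covariance S[i,j] = (1/(n-1)) · Σ_k (x_{k,i} - mean_i) · (x_{k,j} - mean_j), with n-1 = 3.
  S[U,U] = ((-0.25)·(-0.25) + (-2.25)·(-2.25) + (-0.25)·(-0.25) + (2.75)·(2.75)) / 3 = 12.75/3 = 4.25
  S[U,V] = ((-0.25)·(-0.75) + (-2.25)·(1.25) + (-0.25)·(-0.75) + (2.75)·(0.25)) / 3 = -1.75/3 = -0.5833
  S[V,V] = ((-0.75)·(-0.75) + (1.25)·(1.25) + (-0.75)·(-0.75) + (0.25)·(0.25)) / 3 = 2.75/3 = 0.9167

S is symmetric (S[j,i] = S[i,j]). Assembling:

S = [[4.25, -0.5833],
 [-0.5833, 0.9167]]


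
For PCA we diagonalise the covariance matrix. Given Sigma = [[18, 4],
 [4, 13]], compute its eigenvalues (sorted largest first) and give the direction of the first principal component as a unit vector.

Step 1 — characteristic polynomial of 2×2 Sigma:
  det(Sigma - λI) = λ² - trace · λ + det = 0.
  trace = 18 + 13 = 31, det = 18·13 - (4)² = 218.
Step 2 — discriminant:
  Δ = trace² - 4·det = 961 - 872 = 89.
Step 3 — eigenvalues:
  λ = (trace ± √Δ)/2 = (31 ± 9.434)/2,
  λ_1 = 20.217,  λ_2 = 10.783.

Step 4 — unit eigenvector for λ_1: solve (Sigma - λ_1 I)v = 0. First row:
  (18 - 20.217)·v_x + (4)·v_y = 0, i.e. (-2.217)·v_x + (4)·v_y = 0,
  so v ∝ (b, λ_1 - a) = (4, 2.217) = u.
  ||u|| = √((4)² + (2.217)²) = √(20.915) ≈ 4.5733,
  v_1 = u/||u|| ≈ (0.8746, 0.4848) (||v_1|| = 1).

λ_1 = 20.217,  λ_2 = 10.783;  v_1 ≈ (0.8746, 0.4848)


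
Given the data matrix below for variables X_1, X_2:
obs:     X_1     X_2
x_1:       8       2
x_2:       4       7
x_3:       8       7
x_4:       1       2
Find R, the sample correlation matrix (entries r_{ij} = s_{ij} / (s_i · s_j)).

Step 1 — column means:
  mean(X_1) = (8 + 4 + 8 + 1) / 4 = 21/4 = 5.25
  mean(X_2) = (2 + 7 + 7 + 2) / 4 = 18/4 = 4.5

Step 2 — sample variances and covariances s[i,j] = (1/(n-1)) · Σ_k (x_{k,i} - mean_i) · (x_{k,j} - mean_j), with n-1 = 3:
  s[X_1,X_1] = ((2.75)·(2.75) + (-1.25)·(-1.25) + (2.75)·(2.75) + (-4.25)·(-4.25)) / 3 = 34.75/3 = 11.5833
  s[X_1,X_2] = ((2.75)·(-2.5) + (-1.25)·(2.5) + (2.75)·(2.5) + (-4.25)·(-2.5)) / 3 = 7.5/3 = 2.5
  s[X_2,X_2] = ((-2.5)·(-2.5) + (2.5)·(2.5) + (2.5)·(2.5) + (-2.5)·(-2.5)) / 3 = 25/3 = 8.3333
  Sample standard deviations s_i = √(s[i,i]):
  s(X_1) = √(11.5833) = 3.4034
  s(X_2) = √(8.3333) = 2.8868

Step 3 — r_{ij} = s_{ij} / (s_i · s_j):
  r[X_1,X_1] = 1 (diagonal).
  r[X_1,X_2] = 2.5 / (3.4034 · 2.8868) = 2.5 / 9.8249 = 0.2545
  r[X_2,X_2] = 1 (diagonal).

R is symmetric with unit diagonal. Assembling:

R = [[1, 0.2545],
 [0.2545, 1]]


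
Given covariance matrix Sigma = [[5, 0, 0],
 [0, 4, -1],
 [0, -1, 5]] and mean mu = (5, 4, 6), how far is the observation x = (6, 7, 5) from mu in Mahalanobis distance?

Step 1 — centre the observation: (x - mu) = (1, 3, -1).

Step 2 — invert Sigma (cofactor / det for 3×3, or solve directly):
  Sigma^{-1} = [[0.2, 0, 0],
 [0, 0.2632, 0.0526],
 [0, 0.0526, 0.2105]].

Step 3 — form the quadratic (x - mu)^T · Sigma^{-1} · (x - mu):
  Sigma^{-1} · (x - mu) = (0.2, 0.7368, -0.0526).
  (x - mu)^T · [Sigma^{-1} · (x - mu)] = (1)·(0.2) + (3)·(0.7368) + (-1)·(-0.0526) = 2.4632.

Step 4 — take square root: d = √(2.4632) ≈ 1.5694.

d(x, mu) = √(2.4632) ≈ 1.5694


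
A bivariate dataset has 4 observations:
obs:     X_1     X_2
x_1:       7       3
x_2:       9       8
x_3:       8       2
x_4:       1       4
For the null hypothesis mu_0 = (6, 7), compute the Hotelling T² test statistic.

Step 1 — sample mean vector:
  mean(X_1) = (7 + 9 + 8 + 1) / 4 = 25/4 = 6.25
  mean(X_2) = (3 + 8 + 2 + 4) / 4 = 17/4 = 4.25
  x̄ = (6.25, 4.25),  deviation x̄ - mu_0 = (6.25, 4.25) - (6, 7) = (0.25, -2.75).

Step 2 — sample covariance matrix, S[i,j] = (1/(n-1)) · Σ_k (x_{k,i} - mean_i) · (x_{k,j} - mean_j), divisor n-1 = 3:
  S[X_1,X_1] = ((0.75)·(0.75) + (2.75)·(2.75) + (1.75)·(1.75) + (-5.25)·(-5.25)) / 3 = 38.75/3 = 12.9167
  S[X_1,X_2] = ((0.75)·(-1.25) + (2.75)·(3.75) + (1.75)·(-2.25) + (-5.25)·(-0.25)) / 3 = 6.75/3 = 2.25
  S[X_2,X_2] = ((-1.25)·(-1.25) + (3.75)·(3.75) + (-2.25)·(-2.25) + (-0.25)·(-0.25)) / 3 = 20.75/3 = 6.9167
  S = [[12.9167, 2.25],
 [2.25, 6.9167]].

Step 3 — invert S. det(S) = 12.9167·6.9167 - (2.25)² = 84.2778.
  S^{-1} = (1/det) · [[d, -b], [-b, a]] = [[0.0821, -0.0267],
 [-0.0267, 0.1533]].

Step 4 — quadratic form (x̄ - mu_0)^T · S^{-1} · (x̄ - mu_0):
  S^{-1} · (x̄ - mu_0) = (0.0939, -0.4281),
  (x̄ - mu_0)^T · [...] = (0.25)·(0.0939) + (-2.75)·(-0.4281) = 1.2009.

Step 5 — scale by n: T² = 4 · 1.2009 = 4.8036.

T² ≈ 4.8036


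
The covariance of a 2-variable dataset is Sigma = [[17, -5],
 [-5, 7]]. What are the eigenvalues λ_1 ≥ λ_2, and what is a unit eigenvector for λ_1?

Step 1 — characteristic polynomial of 2×2 Sigma:
  det(Sigma - λI) = λ² - trace · λ + det = 0.
  trace = 17 + 7 = 24, det = 17·7 - (-5)² = 94.
Step 2 — discriminant:
  Δ = trace² - 4·det = 576 - 376 = 200.
Step 3 — eigenvalues:
  λ = (trace ± √Δ)/2 = (24 ± 14.1421)/2,
  λ_1 = 19.0711,  λ_2 = 4.9289.

Step 4 — unit eigenvector for λ_1: solve (Sigma - λ_1 I)v = 0. First row:
  (17 - 19.0711)·v_x + (-5)·v_y = 0, i.e. (-2.0711)·v_x + (-5)·v_y = 0,
  so v ∝ (b, λ_1 - a) = (-5, 2.0711); multiply by -1 so the first entry is positive: u = (5, -2.0711).
  ||u|| = √((5)² + (-2.0711)²) = √(29.2893) ≈ 5.412,
  v_1 = u/||u|| ≈ (0.9239, -0.3827) (||v_1|| = 1).

λ_1 = 19.0711,  λ_2 = 4.9289;  v_1 ≈ (0.9239, -0.3827)


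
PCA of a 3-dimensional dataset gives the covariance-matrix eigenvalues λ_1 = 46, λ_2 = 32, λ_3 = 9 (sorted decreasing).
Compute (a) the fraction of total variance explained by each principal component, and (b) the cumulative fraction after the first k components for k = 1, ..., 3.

Step 1 — total variance = trace(Sigma) = Σ λ_i = 46 + 32 + 9 = 87.

Step 2 — fraction explained by component i = λ_i / Σ λ:
  PC1: 46/87 = 0.5287
  PC2: 32/87 = 0.3678
  PC3: 9/87 = 0.1034

Step 3 — cumulative fraction after k components = (λ_1 + ... + λ_k) / Σ λ:
  k = 1: 46/87 = 0.5287
  k = 2: (46 + 32)/87 = 78/87 = 0.8966
  k = 3: (46 + 32 + 9)/87 = 87/87 = 1

Summary (fraction, with percent):

explained: PC1 0.5287 (52.87%), PC2 0.3678 (36.78%), PC3 0.1034 (10.34%);  cumulative: 0.5287, 0.8966, 1


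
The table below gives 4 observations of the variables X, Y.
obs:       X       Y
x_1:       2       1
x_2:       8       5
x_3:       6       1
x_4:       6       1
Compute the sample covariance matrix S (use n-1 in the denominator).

Step 1 — column means:
  mean(X) = (2 + 8 + 6 + 6) / 4 = 22/4 = 5.5
  mean(Y) = (1 + 5 + 1 + 1) / 4 = 8/4 = 2

Step 2 — sample covariance S[i,j] = (1/(n-1)) · Σ_k (x_{k,i} - mean_i) · (x_{k,j} - mean_j), with n-1 = 3.
  S[X,X] = ((-3.5)·(-3.5) + (2.5)·(2.5) + (0.5)·(0.5) + (0.5)·(0.5)) / 3 = 19/3 = 6.3333
  S[X,Y] = ((-3.5)·(-1) + (2.5)·(3) + (0.5)·(-1) + (0.5)·(-1)) / 3 = 10/3 = 3.3333
  S[Y,Y] = ((-1)·(-1) + (3)·(3) + (-1)·(-1) + (-1)·(-1)) / 3 = 12/3 = 4

S is symmetric (S[j,i] = S[i,j]). Assembling:

S = [[6.3333, 3.3333],
 [3.3333, 4]]


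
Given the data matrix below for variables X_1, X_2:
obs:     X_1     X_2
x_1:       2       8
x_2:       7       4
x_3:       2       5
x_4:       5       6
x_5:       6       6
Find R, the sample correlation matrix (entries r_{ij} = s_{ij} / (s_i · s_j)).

Step 1 — column means:
  mean(X_1) = (2 + 7 + 2 + 5 + 6) / 5 = 22/5 = 4.4
  mean(X_2) = (8 + 4 + 5 + 6 + 6) / 5 = 29/5 = 5.8

Step 2 — sample variances and covariances s[i,j] = (1/(n-1)) · Σ_k (x_{k,i} - mean_i) · (x_{k,j} - mean_j), with n-1 = 4:
  s[X_1,X_1] = ((-2.4)·(-2.4) + (2.6)·(2.6) + (-2.4)·(-2.4) + (0.6)·(0.6) + (1.6)·(1.6)) / 4 = 21.2/4 = 5.3
  s[X_1,X_2] = ((-2.4)·(2.2) + (2.6)·(-1.8) + (-2.4)·(-0.8) + (0.6)·(0.2) + (1.6)·(0.2)) / 4 = -7.6/4 = -1.9
  s[X_2,X_2] = ((2.2)·(2.2) + (-1.8)·(-1.8) + (-0.8)·(-0.8) + (0.2)·(0.2) + (0.2)·(0.2)) / 4 = 8.8/4 = 2.2
  Sample standard deviations s_i = √(s[i,i]):
  s(X_1) = √(5.3) = 2.3022
  s(X_2) = √(2.2) = 1.4832

Step 3 — r_{ij} = s_{ij} / (s_i · s_j):
  r[X_1,X_1] = 1 (diagonal).
  r[X_1,X_2] = -1.9 / (2.3022 · 1.4832) = -1.9 / 3.4147 = -0.5564
  r[X_2,X_2] = 1 (diagonal).

R is symmetric with unit diagonal. Assembling:

R = [[1, -0.5564],
 [-0.5564, 1]]


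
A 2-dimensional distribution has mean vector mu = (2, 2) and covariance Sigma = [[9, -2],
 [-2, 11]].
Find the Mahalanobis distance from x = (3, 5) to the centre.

Step 1 — centre the observation: (x - mu) = (1, 3).

Step 2 — invert Sigma. det(Sigma) = 9·11 - (-2)² = 95.
  Sigma^{-1} = (1/det) · [[d, -b], [-b, a]] = [[0.1158, 0.0211],
 [0.0211, 0.0947]].

Step 3 — form the quadratic (x - mu)^T · Sigma^{-1} · (x - mu):
  Sigma^{-1} · (x - mu) = (0.1789, 0.3053).
  (x - mu)^T · [Sigma^{-1} · (x - mu)] = (1)·(0.1789) + (3)·(0.3053) = 1.0947.

Step 4 — take square root: d = √(1.0947) ≈ 1.0463.

d(x, mu) = √(1.0947) ≈ 1.0463


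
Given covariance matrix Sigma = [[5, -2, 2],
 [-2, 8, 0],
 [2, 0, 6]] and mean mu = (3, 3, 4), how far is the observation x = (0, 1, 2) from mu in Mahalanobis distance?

Step 1 — centre the observation: (x - mu) = (-3, -2, -2).

Step 2 — invert Sigma (cofactor / det for 3×3, or solve directly):
  Sigma^{-1} = [[0.2609, 0.0652, -0.087],
 [0.0652, 0.1413, -0.0217],
 [-0.087, -0.0217, 0.1957]].

Step 3 — form the quadratic (x - mu)^T · Sigma^{-1} · (x - mu):
  Sigma^{-1} · (x - mu) = (-0.7391, -0.4348, -0.087).
  (x - mu)^T · [Sigma^{-1} · (x - mu)] = (-3)·(-0.7391) + (-2)·(-0.4348) + (-2)·(-0.087) = 3.2609.

Step 4 — take square root: d = √(3.2609) ≈ 1.8058.

d(x, mu) = √(3.2609) ≈ 1.8058


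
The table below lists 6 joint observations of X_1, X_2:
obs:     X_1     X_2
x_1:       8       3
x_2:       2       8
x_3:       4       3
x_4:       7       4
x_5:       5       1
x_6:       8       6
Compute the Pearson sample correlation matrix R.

Step 1 — column means:
  mean(X_1) = (8 + 2 + 4 + 7 + 5 + 8) / 6 = 34/6 = 5.6667
  mean(X_2) = (3 + 8 + 3 + 4 + 1 + 6) / 6 = 25/6 = 4.1667

Step 2 — sample variances and covariances s[i,j] = (1/(n-1)) · Σ_k (x_{k,i} - mean_i) · (x_{k,j} - mean_j), with n-1 = 5:
  s[X_1,X_1] = ((2.3333)·(2.3333) + (-3.6667)·(-3.6667) + (-1.6667)·(-1.6667) + (1.3333)·(1.3333) + (-0.6667)·(-0.6667) + (2.3333)·(2.3333)) / 5 = 29.3333/5 = 5.8667
  s[X_1,X_2] = ((2.3333)·(-1.1667) + (-3.6667)·(3.8333) + (-1.6667)·(-1.1667) + (1.3333)·(-0.1667) + (-0.6667)·(-3.1667) + (2.3333)·(1.8333)) / 5 = -8.6667/5 = -1.7333
  s[X_2,X_2] = ((-1.1667)·(-1.1667) + (3.8333)·(3.8333) + (-1.1667)·(-1.1667) + (-0.1667)·(-0.1667) + (-3.1667)·(-3.1667) + (1.8333)·(1.8333)) / 5 = 30.8333/5 = 6.1667
  Sample standard deviations s_i = √(s[i,i]):
  s(X_1) = √(5.8667) = 2.4221
  s(X_2) = √(6.1667) = 2.4833

Step 3 — r_{ij} = s_{ij} / (s_i · s_j):
  r[X_1,X_1] = 1 (diagonal).
  r[X_1,X_2] = -1.7333 / (2.4221 · 2.4833) = -1.7333 / 6.0148 = -0.2882
  r[X_2,X_2] = 1 (diagonal).

R is symmetric with unit diagonal. Assembling:

R = [[1, -0.2882],
 [-0.2882, 1]]


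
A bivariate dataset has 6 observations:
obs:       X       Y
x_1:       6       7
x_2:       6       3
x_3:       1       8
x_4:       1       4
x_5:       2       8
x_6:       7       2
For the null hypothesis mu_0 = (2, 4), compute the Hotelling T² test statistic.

Step 1 — sample mean vector:
  mean(X) = (6 + 6 + 1 + 1 + 2 + 7) / 6 = 23/6 = 3.8333
  mean(Y) = (7 + 3 + 8 + 4 + 8 + 2) / 6 = 32/6 = 5.3333
  x̄ = (3.8333, 5.3333),  deviation x̄ - mu_0 = (3.8333, 5.3333) - (2, 4) = (1.8333, 1.3333).

Step 2 — sample covariance matrix, S[i,j] = (1/(n-1)) · Σ_k (x_{k,i} - mean_i) · (x_{k,j} - mean_j), divisor n-1 = 5:
  S[X,X] = ((2.1667)·(2.1667) + (2.1667)·(2.1667) + (-2.8333)·(-2.8333) + (-2.8333)·(-2.8333) + (-1.8333)·(-1.8333) + (3.1667)·(3.1667)) / 5 = 38.8333/5 = 7.7667
  S[X,Y] = ((2.1667)·(1.6667) + (2.1667)·(-2.3333) + (-2.8333)·(2.6667) + (-2.8333)·(-1.3333) + (-1.8333)·(2.6667) + (3.1667)·(-3.3333)) / 5 = -20.6667/5 = -4.1333
  S[Y,Y] = ((1.6667)·(1.6667) + (-2.3333)·(-2.3333) + (2.6667)·(2.6667) + (-1.3333)·(-1.3333) + (2.6667)·(2.6667) + (-3.3333)·(-3.3333)) / 5 = 35.3333/5 = 7.0667
  S = [[7.7667, -4.1333],
 [-4.1333, 7.0667]].

Step 3 — invert S. det(S) = 7.7667·7.0667 - (-4.1333)² = 37.8.
  S^{-1} = (1/det) · [[d, -b], [-b, a]] = [[0.1869, 0.1093],
 [0.1093, 0.2055]].

Step 4 — quadratic form (x̄ - mu_0)^T · S^{-1} · (x̄ - mu_0):
  S^{-1} · (x̄ - mu_0) = (0.4885, 0.4744),
  (x̄ - mu_0)^T · [...] = (1.8333)·(0.4885) + (1.3333)·(0.4744) = 1.5282.

Step 5 — scale by n: T² = 6 · 1.5282 = 9.1693.

T² ≈ 9.1693


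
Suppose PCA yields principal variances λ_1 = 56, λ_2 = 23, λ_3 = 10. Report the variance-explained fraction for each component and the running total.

Step 1 — total variance = trace(Sigma) = Σ λ_i = 56 + 23 + 10 = 89.

Step 2 — fraction explained by component i = λ_i / Σ λ:
  PC1: 56/89 = 0.6292
  PC2: 23/89 = 0.2584
  PC3: 10/89 = 0.1124

Step 3 — cumulative fraction after k components = (λ_1 + ... + λ_k) / Σ λ:
  k = 1: 56/89 = 0.6292
  k = 2: (56 + 23)/89 = 79/89 = 0.8876
  k = 3: (56 + 23 + 10)/89 = 89/89 = 1

Summary (fraction, with percent):

explained: PC1 0.6292 (62.92%), PC2 0.2584 (25.84%), PC3 0.1124 (11.24%);  cumulative: 0.6292, 0.8876, 1


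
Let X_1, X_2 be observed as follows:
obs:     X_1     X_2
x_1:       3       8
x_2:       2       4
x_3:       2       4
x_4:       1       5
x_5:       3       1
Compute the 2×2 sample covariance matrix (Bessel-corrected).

Step 1 — column means:
  mean(X_1) = (3 + 2 + 2 + 1 + 3) / 5 = 11/5 = 2.2
  mean(X_2) = (8 + 4 + 4 + 5 + 1) / 5 = 22/5 = 4.4

Step 2 — sample covariance S[i,j] = (1/(n-1)) · Σ_k (x_{k,i} - mean_i) · (x_{k,j} - mean_j), with n-1 = 4.
  S[X_1,X_1] = ((0.8)·(0.8) + (-0.2)·(-0.2) + (-0.2)·(-0.2) + (-1.2)·(-1.2) + (0.8)·(0.8)) / 4 = 2.8/4 = 0.7
  S[X_1,X_2] = ((0.8)·(3.6) + (-0.2)·(-0.4) + (-0.2)·(-0.4) + (-1.2)·(0.6) + (0.8)·(-3.4)) / 4 = -0.4/4 = -0.1
  S[X_2,X_2] = ((3.6)·(3.6) + (-0.4)·(-0.4) + (-0.4)·(-0.4) + (0.6)·(0.6) + (-3.4)·(-3.4)) / 4 = 25.2/4 = 6.3

S is symmetric (S[j,i] = S[i,j]). Assembling:

S = [[0.7, -0.1],
 [-0.1, 6.3]]


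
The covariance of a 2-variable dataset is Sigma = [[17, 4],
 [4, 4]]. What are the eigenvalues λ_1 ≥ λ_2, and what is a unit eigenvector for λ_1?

Step 1 — characteristic polynomial of 2×2 Sigma:
  det(Sigma - λI) = λ² - trace · λ + det = 0.
  trace = 17 + 4 = 21, det = 17·4 - (4)² = 52.
Step 2 — discriminant:
  Δ = trace² - 4·det = 441 - 208 = 233.
Step 3 — eigenvalues:
  λ = (trace ± √Δ)/2 = (21 ± 15.2643)/2,
  λ_1 = 18.1322,  λ_2 = 2.8678.

Step 4 — unit eigenvector for λ_1: solve (Sigma - λ_1 I)v = 0. First row:
  (17 - 18.1322)·v_x + (4)·v_y = 0, i.e. (-1.1322)·v_x + (4)·v_y = 0,
  so v ∝ (b, λ_1 - a) = (4, 1.1322) = u.
  ||u|| = √((4)² + (1.1322)²) = √(17.2818) ≈ 4.1571,
  v_1 = u/||u|| ≈ (0.9622, 0.2723) (||v_1|| = 1).

λ_1 = 18.1322,  λ_2 = 2.8678;  v_1 ≈ (0.9622, 0.2723)


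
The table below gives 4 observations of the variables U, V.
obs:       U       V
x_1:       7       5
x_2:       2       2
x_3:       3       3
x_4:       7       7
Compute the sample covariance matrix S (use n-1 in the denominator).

Step 1 — column means:
  mean(U) = (7 + 2 + 3 + 7) / 4 = 19/4 = 4.75
  mean(V) = (5 + 2 + 3 + 7) / 4 = 17/4 = 4.25

Step 2 — sample covariance S[i,j] = (1/(n-1)) · Σ_k (x_{k,i} - mean_i) · (x_{k,j} - mean_j), with n-1 = 3.
  S[U,U] = ((2.25)·(2.25) + (-2.75)·(-2.75) + (-1.75)·(-1.75) + (2.25)·(2.25)) / 3 = 20.75/3 = 6.9167
  S[U,V] = ((2.25)·(0.75) + (-2.75)·(-2.25) + (-1.75)·(-1.25) + (2.25)·(2.75)) / 3 = 16.25/3 = 5.4167
  S[V,V] = ((0.75)·(0.75) + (-2.25)·(-2.25) + (-1.25)·(-1.25) + (2.75)·(2.75)) / 3 = 14.75/3 = 4.9167

S is symmetric (S[j,i] = S[i,j]). Assembling:

S = [[6.9167, 5.4167],
 [5.4167, 4.9167]]


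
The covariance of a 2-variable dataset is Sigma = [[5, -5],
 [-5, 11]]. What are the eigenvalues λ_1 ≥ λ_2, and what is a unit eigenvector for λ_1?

Step 1 — characteristic polynomial of 2×2 Sigma:
  det(Sigma - λI) = λ² - trace · λ + det = 0.
  trace = 5 + 11 = 16, det = 5·11 - (-5)² = 30.
Step 2 — discriminant:
  Δ = trace² - 4·det = 256 - 120 = 136.
Step 3 — eigenvalues:
  λ = (trace ± √Δ)/2 = (16 ± 11.6619)/2,
  λ_1 = 13.831,  λ_2 = 2.169.

Step 4 — unit eigenvector for λ_1: solve (Sigma - λ_1 I)v = 0. First row:
  (5 - 13.831)·v_x + (-5)·v_y = 0, i.e. (-8.831)·v_x + (-5)·v_y = 0,
  so v ∝ (b, λ_1 - a) = (-5, 8.831); multiply by -1 so the first entry is positive: u = (5, -8.831).
  ||u|| = √((5)² + (-8.831)²) = √(102.9857) ≈ 10.1482,
  v_1 = u/||u|| ≈ (0.4927, -0.8702) (||v_1|| = 1).

λ_1 = 13.831,  λ_2 = 2.169;  v_1 ≈ (0.4927, -0.8702)


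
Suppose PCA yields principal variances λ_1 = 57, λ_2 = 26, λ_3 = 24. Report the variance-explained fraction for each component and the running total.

Step 1 — total variance = trace(Sigma) = Σ λ_i = 57 + 26 + 24 = 107.

Step 2 — fraction explained by component i = λ_i / Σ λ:
  PC1: 57/107 = 0.5327
  PC2: 26/107 = 0.243
  PC3: 24/107 = 0.2243

Step 3 — cumulative fraction after k components = (λ_1 + ... + λ_k) / Σ λ:
  k = 1: 57/107 = 0.5327
  k = 2: (57 + 26)/107 = 83/107 = 0.7757
  k = 3: (57 + 26 + 24)/107 = 107/107 = 1

Summary (fraction, with percent):

explained: PC1 0.5327 (53.27%), PC2 0.243 (24.3%), PC3 0.2243 (22.43%);  cumulative: 0.5327, 0.7757, 1


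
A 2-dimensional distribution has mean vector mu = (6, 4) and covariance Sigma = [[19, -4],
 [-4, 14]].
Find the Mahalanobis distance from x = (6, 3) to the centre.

Step 1 — centre the observation: (x - mu) = (0, -1).

Step 2 — invert Sigma. det(Sigma) = 19·14 - (-4)² = 250.
  Sigma^{-1} = (1/det) · [[d, -b], [-b, a]] = [[0.056, 0.016],
 [0.016, 0.076]].

Step 3 — form the quadratic (x - mu)^T · Sigma^{-1} · (x - mu):
  Sigma^{-1} · (x - mu) = (-0.016, -0.076).
  (x - mu)^T · [Sigma^{-1} · (x - mu)] = (0)·(-0.016) + (-1)·(-0.076) = 0.076.

Step 4 — take square root: d = √(0.076) ≈ 0.2757.

d(x, mu) = √(0.076) ≈ 0.2757


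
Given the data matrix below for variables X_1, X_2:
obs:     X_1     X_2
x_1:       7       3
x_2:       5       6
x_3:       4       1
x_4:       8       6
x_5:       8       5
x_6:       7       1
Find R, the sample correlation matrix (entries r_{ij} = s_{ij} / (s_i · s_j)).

Step 1 — column means:
  mean(X_1) = (7 + 5 + 4 + 8 + 8 + 7) / 6 = 39/6 = 6.5
  mean(X_2) = (3 + 6 + 1 + 6 + 5 + 1) / 6 = 22/6 = 3.6667

Step 2 — sample variances and covariances s[i,j] = (1/(n-1)) · Σ_k (x_{k,i} - mean_i) · (x_{k,j} - mean_j), with n-1 = 5:
  s[X_1,X_1] = ((0.5)·(0.5) + (-1.5)·(-1.5) + (-2.5)·(-2.5) + (1.5)·(1.5) + (1.5)·(1.5) + (0.5)·(0.5)) / 5 = 13.5/5 = 2.7
  s[X_1,X_2] = ((0.5)·(-0.6667) + (-1.5)·(2.3333) + (-2.5)·(-2.6667) + (1.5)·(2.3333) + (1.5)·(1.3333) + (0.5)·(-2.6667)) / 5 = 7/5 = 1.4
  s[X_2,X_2] = ((-0.6667)·(-0.6667) + (2.3333)·(2.3333) + (-2.6667)·(-2.6667) + (2.3333)·(2.3333) + (1.3333)·(1.3333) + (-2.6667)·(-2.6667)) / 5 = 27.3333/5 = 5.4667
  Sample standard deviations s_i = √(s[i,i]):
  s(X_1) = √(2.7) = 1.6432
  s(X_2) = √(5.4667) = 2.3381

Step 3 — r_{ij} = s_{ij} / (s_i · s_j):
  r[X_1,X_1] = 1 (diagonal).
  r[X_1,X_2] = 1.4 / (1.6432 · 2.3381) = 1.4 / 3.8419 = 0.3644
  r[X_2,X_2] = 1 (diagonal).

R is symmetric with unit diagonal. Assembling:

R = [[1, 0.3644],
 [0.3644, 1]]


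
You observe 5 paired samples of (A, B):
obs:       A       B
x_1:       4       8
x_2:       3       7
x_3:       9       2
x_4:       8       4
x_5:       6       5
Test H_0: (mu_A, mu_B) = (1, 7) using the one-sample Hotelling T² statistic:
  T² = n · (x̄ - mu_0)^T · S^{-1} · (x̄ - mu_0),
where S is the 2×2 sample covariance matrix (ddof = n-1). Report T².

Step 1 — sample mean vector:
  mean(A) = (4 + 3 + 9 + 8 + 6) / 5 = 30/5 = 6
  mean(B) = (8 + 7 + 2 + 4 + 5) / 5 = 26/5 = 5.2
  x̄ = (6, 5.2),  deviation x̄ - mu_0 = (6, 5.2) - (1, 7) = (5, -1.8).

Step 2 — sample covariance matrix, S[i,j] = (1/(n-1)) · Σ_k (x_{k,i} - mean_i) · (x_{k,j} - mean_j), divisor n-1 = 4:
  S[A,A] = ((-2)·(-2) + (-3)·(-3) + (3)·(3) + (2)·(2) + (0)·(0)) / 4 = 26/4 = 6.5
  S[A,B] = ((-2)·(2.8) + (-3)·(1.8) + (3)·(-3.2) + (2)·(-1.2) + (0)·(-0.2)) / 4 = -23/4 = -5.75
  S[B,B] = ((2.8)·(2.8) + (1.8)·(1.8) + (-3.2)·(-3.2) + (-1.2)·(-1.2) + (-0.2)·(-0.2)) / 4 = 22.8/4 = 5.7
  S = [[6.5, -5.75],
 [-5.75, 5.7]].

Step 3 — invert S. det(S) = 6.5·5.7 - (-5.75)² = 3.9875.
  S^{-1} = (1/det) · [[d, -b], [-b, a]] = [[1.4295, 1.442],
 [1.442, 1.6301]].

Step 4 — quadratic form (x̄ - mu_0)^T · S^{-1} · (x̄ - mu_0):
  S^{-1} · (x̄ - mu_0) = (4.5517, 4.2759),
  (x̄ - mu_0)^T · [...] = (5)·(4.5517) + (-1.8)·(4.2759) = 15.0621.

Step 5 — scale by n: T² = 5 · 15.0621 = 75.3103.

T² ≈ 75.3103


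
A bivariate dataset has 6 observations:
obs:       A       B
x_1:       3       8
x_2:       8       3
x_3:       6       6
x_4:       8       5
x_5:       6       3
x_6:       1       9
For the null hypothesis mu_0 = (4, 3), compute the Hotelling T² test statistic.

Step 1 — sample mean vector:
  mean(A) = (3 + 8 + 6 + 8 + 6 + 1) / 6 = 32/6 = 5.3333
  mean(B) = (8 + 3 + 6 + 5 + 3 + 9) / 6 = 34/6 = 5.6667
  x̄ = (5.3333, 5.6667),  deviation x̄ - mu_0 = (5.3333, 5.6667) - (4, 3) = (1.3333, 2.6667).

Step 2 — sample covariance matrix, S[i,j] = (1/(n-1)) · Σ_k (x_{k,i} - mean_i) · (x_{k,j} - mean_j), divisor n-1 = 5:
  S[A,A] = ((-2.3333)·(-2.3333) + (2.6667)·(2.6667) + (0.6667)·(0.6667) + (2.6667)·(2.6667) + (0.6667)·(0.6667) + (-4.3333)·(-4.3333)) / 5 = 39.3333/5 = 7.8667
  S[A,B] = ((-2.3333)·(2.3333) + (2.6667)·(-2.6667) + (0.6667)·(0.3333) + (2.6667)·(-0.6667) + (0.6667)·(-2.6667) + (-4.3333)·(3.3333)) / 5 = -30.3333/5 = -6.0667
  S[B,B] = ((2.3333)·(2.3333) + (-2.6667)·(-2.6667) + (0.3333)·(0.3333) + (-0.6667)·(-0.6667) + (-2.6667)·(-2.6667) + (3.3333)·(3.3333)) / 5 = 31.3333/5 = 6.2667
  S = [[7.8667, -6.0667],
 [-6.0667, 6.2667]].

Step 3 — invert S. det(S) = 7.8667·6.2667 - (-6.0667)² = 12.4933.
  S^{-1} = (1/det) · [[d, -b], [-b, a]] = [[0.5016, 0.4856],
 [0.4856, 0.6297]].

Step 4 — quadratic form (x̄ - mu_0)^T · S^{-1} · (x̄ - mu_0):
  S^{-1} · (x̄ - mu_0) = (1.9637, 2.3266),
  (x̄ - mu_0)^T · [...] = (1.3333)·(1.9637) + (2.6667)·(2.3266) = 8.8225.

Step 5 — scale by n: T² = 6 · 8.8225 = 52.9349.

T² ≈ 52.9349


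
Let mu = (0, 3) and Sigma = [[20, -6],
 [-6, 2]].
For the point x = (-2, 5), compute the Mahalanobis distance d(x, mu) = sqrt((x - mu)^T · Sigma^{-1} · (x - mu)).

Step 1 — centre the observation: (x - mu) = (-2, 2).

Step 2 — invert Sigma. det(Sigma) = 20·2 - (-6)² = 4.
  Sigma^{-1} = (1/det) · [[d, -b], [-b, a]] = [[0.5, 1.5],
 [1.5, 5]].

Step 3 — form the quadratic (x - mu)^T · Sigma^{-1} · (x - mu):
  Sigma^{-1} · (x - mu) = (2, 7).
  (x - mu)^T · [Sigma^{-1} · (x - mu)] = (-2)·(2) + (2)·(7) = 10.

Step 4 — take square root: d = √(10) ≈ 3.1623.

d(x, mu) = √(10) ≈ 3.1623


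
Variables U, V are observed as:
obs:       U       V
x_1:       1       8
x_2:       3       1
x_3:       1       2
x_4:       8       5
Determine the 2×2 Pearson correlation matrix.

Step 1 — column means:
  mean(U) = (1 + 3 + 1 + 8) / 4 = 13/4 = 3.25
  mean(V) = (8 + 1 + 2 + 5) / 4 = 16/4 = 4

Step 2 — sample variances and covariances s[i,j] = (1/(n-1)) · Σ_k (x_{k,i} - mean_i) · (x_{k,j} - mean_j), with n-1 = 3:
  s[U,U] = ((-2.25)·(-2.25) + (-0.25)·(-0.25) + (-2.25)·(-2.25) + (4.75)·(4.75)) / 3 = 32.75/3 = 10.9167
  s[U,V] = ((-2.25)·(4) + (-0.25)·(-3) + (-2.25)·(-2) + (4.75)·(1)) / 3 = 1/3 = 0.3333
  s[V,V] = ((4)·(4) + (-3)·(-3) + (-2)·(-2) + (1)·(1)) / 3 = 30/3 = 10
  Sample standard deviations s_i = √(s[i,i]):
  s(U) = √(10.9167) = 3.304
  s(V) = √(10) = 3.1623

Step 3 — r_{ij} = s_{ij} / (s_i · s_j):
  r[U,U] = 1 (diagonal).
  r[U,V] = 0.3333 / (3.304 · 3.1623) = 0.3333 / 10.4483 = 0.0319
  r[V,V] = 1 (diagonal).

R is symmetric with unit diagonal. Assembling:

R = [[1, 0.0319],
 [0.0319, 1]]


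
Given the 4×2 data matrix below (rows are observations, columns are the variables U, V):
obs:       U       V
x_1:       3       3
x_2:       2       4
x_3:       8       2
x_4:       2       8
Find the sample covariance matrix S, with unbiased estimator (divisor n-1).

Step 1 — column means:
  mean(U) = (3 + 2 + 8 + 2) / 4 = 15/4 = 3.75
  mean(V) = (3 + 4 + 2 + 8) / 4 = 17/4 = 4.25

Step 2 — sample covariance S[i,j] = (1/(n-1)) · Σ_k (x_{k,i} - mean_i) · (x_{k,j} - mean_j), with n-1 = 3.
  S[U,U] = ((-0.75)·(-0.75) + (-1.75)·(-1.75) + (4.25)·(4.25) + (-1.75)·(-1.75)) / 3 = 24.75/3 = 8.25
  S[U,V] = ((-0.75)·(-1.25) + (-1.75)·(-0.25) + (4.25)·(-2.25) + (-1.75)·(3.75)) / 3 = -14.75/3 = -4.9167
  S[V,V] = ((-1.25)·(-1.25) + (-0.25)·(-0.25) + (-2.25)·(-2.25) + (3.75)·(3.75)) / 3 = 20.75/3 = 6.9167

S is symmetric (S[j,i] = S[i,j]). Assembling:

S = [[8.25, -4.9167],
 [-4.9167, 6.9167]]


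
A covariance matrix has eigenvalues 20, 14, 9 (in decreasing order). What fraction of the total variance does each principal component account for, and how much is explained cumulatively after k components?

Step 1 — total variance = trace(Sigma) = Σ λ_i = 20 + 14 + 9 = 43.

Step 2 — fraction explained by component i = λ_i / Σ λ:
  PC1: 20/43 = 0.4651
  PC2: 14/43 = 0.3256
  PC3: 9/43 = 0.2093

Step 3 — cumulative fraction after k components = (λ_1 + ... + λ_k) / Σ λ:
  k = 1: 20/43 = 0.4651
  k = 2: (20 + 14)/43 = 34/43 = 0.7907
  k = 3: (20 + 14 + 9)/43 = 43/43 = 1

Summary (fraction, with percent):

explained: PC1 0.4651 (46.51%), PC2 0.3256 (32.56%), PC3 0.2093 (20.93%);  cumulative: 0.4651, 0.7907, 1


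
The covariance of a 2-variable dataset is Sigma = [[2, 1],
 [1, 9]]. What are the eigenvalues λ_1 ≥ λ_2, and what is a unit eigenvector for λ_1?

Step 1 — characteristic polynomial of 2×2 Sigma:
  det(Sigma - λI) = λ² - trace · λ + det = 0.
  trace = 2 + 9 = 11, det = 2·9 - (1)² = 17.
Step 2 — discriminant:
  Δ = trace² - 4·det = 121 - 68 = 53.
Step 3 — eigenvalues:
  λ = (trace ± √Δ)/2 = (11 ± 7.2801)/2,
  λ_1 = 9.1401,  λ_2 = 1.8599.

Step 4 — unit eigenvector for λ_1: solve (Sigma - λ_1 I)v = 0. First row:
  (2 - 9.1401)·v_x + (1)·v_y = 0, i.e. (-7.1401)·v_x + (1)·v_y = 0,
  so v ∝ (b, λ_1 - a) = (1, 7.1401) = u.
  ||u|| = √((1)² + (7.1401)²) = √(51.9804) ≈ 7.2097,
  v_1 = u/||u|| ≈ (0.1387, 0.9903) (||v_1|| = 1).

λ_1 = 9.1401,  λ_2 = 1.8599;  v_1 ≈ (0.1387, 0.9903)


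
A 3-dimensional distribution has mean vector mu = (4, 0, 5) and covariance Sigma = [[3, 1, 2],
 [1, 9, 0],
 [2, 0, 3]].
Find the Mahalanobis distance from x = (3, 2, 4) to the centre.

Step 1 — centre the observation: (x - mu) = (-1, 2, -1).

Step 2 — invert Sigma (cofactor / det for 3×3, or solve directly):
  Sigma^{-1} = [[0.6429, -0.0714, -0.4286],
 [-0.0714, 0.119, 0.0476],
 [-0.4286, 0.0476, 0.619]].

Step 3 — form the quadratic (x - mu)^T · Sigma^{-1} · (x - mu):
  Sigma^{-1} · (x - mu) = (-0.3571, 0.2619, -0.0952).
  (x - mu)^T · [Sigma^{-1} · (x - mu)] = (-1)·(-0.3571) + (2)·(0.2619) + (-1)·(-0.0952) = 0.9762.

Step 4 — take square root: d = √(0.9762) ≈ 0.988.

d(x, mu) = √(0.9762) ≈ 0.988
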